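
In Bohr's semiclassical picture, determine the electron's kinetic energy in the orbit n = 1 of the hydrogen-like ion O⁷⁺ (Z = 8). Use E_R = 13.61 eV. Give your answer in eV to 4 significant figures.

For a Coulomb orbit the virial theorem gives K = −E_n.
E_n = −E_R·Z²/n², so K = E_R·Z²/n² = 13.61 × 8²/1² = 871.0 eV

871.0 eV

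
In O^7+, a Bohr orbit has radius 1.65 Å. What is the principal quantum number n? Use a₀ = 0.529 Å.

r_n = n²a₀/Z ⇒ n² = rZ/a₀ = 1.65 × 8 / 0.529 ≈ 24.95
n = 5

5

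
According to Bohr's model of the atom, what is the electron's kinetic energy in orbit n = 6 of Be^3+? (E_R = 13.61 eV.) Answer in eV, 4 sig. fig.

6.049 eV

For a Coulomb orbit the virial theorem gives K = −E_n.
E_n = −E_R·Z²/n², so K = E_R·Z²/n² = 13.61 × 4²/6² = 6.049 eV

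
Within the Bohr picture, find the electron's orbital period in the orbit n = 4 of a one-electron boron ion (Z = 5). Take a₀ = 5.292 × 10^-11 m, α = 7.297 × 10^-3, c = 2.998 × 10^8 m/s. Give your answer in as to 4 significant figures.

389.1 as

r = n²a₀/Z = 4²·5.292 × 10^-11/5 = 1.693 × 10^-10 m
v = Zαc/n = 5·0.007297·2.998 × 10^8/4 = 2.735 × 10^6 m/s
T = 2πr/v = 3.891 × 10^-16 s = 389.1 as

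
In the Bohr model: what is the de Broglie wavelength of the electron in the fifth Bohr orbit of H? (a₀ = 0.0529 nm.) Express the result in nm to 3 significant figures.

The Bohr quantisation condition is nλ = 2πr_n.
r_n = n²a₀/Z = 1.32 nm
λ = 2πr_n/n = 2π·1.32/5 = 1.66 nm

1.66 nm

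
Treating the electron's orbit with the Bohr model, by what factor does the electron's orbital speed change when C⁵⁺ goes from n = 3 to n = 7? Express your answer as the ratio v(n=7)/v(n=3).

v ∝ Z^1 · n^-1; with Z fixed, v ∝ n^-1.
v(n=7)/v(n=3) = (7/3)^-1 = 3/7

3/7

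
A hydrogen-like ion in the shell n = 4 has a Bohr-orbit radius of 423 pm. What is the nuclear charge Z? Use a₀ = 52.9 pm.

r_n = n²a₀/Z ⇒ Z = n²a₀/r = 4² × 52.9 / 423 ≈ 2.00
Z = 2

2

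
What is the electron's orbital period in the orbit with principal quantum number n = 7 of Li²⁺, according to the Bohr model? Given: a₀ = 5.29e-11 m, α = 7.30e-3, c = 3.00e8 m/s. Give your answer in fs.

r = n²a₀/Z = 7²·5.29e-11/3 = 8.64e-10 m
v = Zαc/n = 3·0.00730·3.00e8/7 = 9.39e5 m/s
T = 2πr/v = 5.78e-15 s = 5.78 fs

5.78 fs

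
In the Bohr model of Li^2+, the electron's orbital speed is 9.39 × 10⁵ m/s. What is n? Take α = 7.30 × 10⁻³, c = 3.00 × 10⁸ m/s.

v_n = Zαc/n ⇒ n = Zαc/v = 3 × 0.00730 × 3.00 × 10⁸ / 9.39 × 10⁵ ≈ 7.00
n = 7

7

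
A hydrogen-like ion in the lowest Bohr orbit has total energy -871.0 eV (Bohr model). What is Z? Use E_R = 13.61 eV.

E_n = −E_R Z²/n² ⇒ Z² = −E_n n²/E_R = 871.0 × 1² / 13.61 ≈ 64.00
Z = 8

8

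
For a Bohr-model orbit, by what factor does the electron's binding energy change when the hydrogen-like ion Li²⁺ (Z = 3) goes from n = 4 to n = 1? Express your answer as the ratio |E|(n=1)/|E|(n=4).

|E| ∝ Z^2 · n^-2; with Z fixed, |E| ∝ n^-2.
|E|(n=1)/|E|(n=4) = (1/4)^-2 = 16

16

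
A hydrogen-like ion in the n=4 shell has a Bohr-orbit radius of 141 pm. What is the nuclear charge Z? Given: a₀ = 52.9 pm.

r_n = n²a₀/Z ⇒ Z = n²a₀/r = 4² × 52.9 / 141 ≈ 6.00
Z = 6

6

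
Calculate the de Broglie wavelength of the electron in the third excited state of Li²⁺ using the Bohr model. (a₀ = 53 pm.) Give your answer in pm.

The Bohr quantisation condition is nλ = 2πr_n.
r_n = n²a₀/Z = 280 pm
λ = 2πr_n/n = 2π·280/4 = 440 pm

440 pm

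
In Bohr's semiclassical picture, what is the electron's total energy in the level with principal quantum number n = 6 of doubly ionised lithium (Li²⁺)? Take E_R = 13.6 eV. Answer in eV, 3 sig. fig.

E_n = −E_R·Z²/n² = −13.6 × 3²/6² = -3.40 eV

-3.40 eV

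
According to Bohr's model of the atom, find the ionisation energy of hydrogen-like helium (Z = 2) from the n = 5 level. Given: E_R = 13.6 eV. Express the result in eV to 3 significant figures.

E_n = −E_R·Z²/n² = −13.6 × 2²/5² eV = -2.18 eV
Ionisation energy = −E_n = 2.18 eV

2.18 eV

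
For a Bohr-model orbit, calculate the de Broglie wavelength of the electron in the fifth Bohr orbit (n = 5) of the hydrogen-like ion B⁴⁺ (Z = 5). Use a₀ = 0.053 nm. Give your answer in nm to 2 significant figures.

The Bohr quantisation condition is nλ = 2πr_n.
r_n = n²a₀/Z = 0.27 nm
λ = 2πr_n/n = 2π·0.27/5 = 0.33 nm

0.33 nm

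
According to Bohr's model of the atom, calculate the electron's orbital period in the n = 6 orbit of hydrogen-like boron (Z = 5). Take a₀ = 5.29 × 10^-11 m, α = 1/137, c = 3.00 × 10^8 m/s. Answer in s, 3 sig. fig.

r = n²a₀/Z = 6²·5.29 × 10^-11/5 = 3.81 × 10^-10 m
v = Zαc/n = 5·0.00730·3.00 × 10^8/6 = 1.82 × 10^6 m/s
T = 2πr/v = 1.31 × 10^-15 s

1.31 × 10^-15 s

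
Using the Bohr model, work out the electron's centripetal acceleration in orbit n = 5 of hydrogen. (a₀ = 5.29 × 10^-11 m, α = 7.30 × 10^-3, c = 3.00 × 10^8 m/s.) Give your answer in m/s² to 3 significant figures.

r = n²a₀/Z = 1.32 × 10^-9 m, v = Zαc/n = 4.38 × 10^5 m/s
a = v²/r = (4.38 × 10^5)² / 1.32 × 10^-9 = 1.45 × 10^20 m/s²

1.45 × 10^20 m/s²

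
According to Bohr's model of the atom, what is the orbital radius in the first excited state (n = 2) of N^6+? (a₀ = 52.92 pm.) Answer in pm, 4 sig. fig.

30.24 pm

r_n = n²a₀/Z = 2² × 52.92 / 7
    = 4 × 52.92 / 7 = 30.24 pm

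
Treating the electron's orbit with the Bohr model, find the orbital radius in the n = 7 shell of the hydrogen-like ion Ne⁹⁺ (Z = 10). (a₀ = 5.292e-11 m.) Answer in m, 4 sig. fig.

2.593e-10 m

r_n = n²a₀/Z = 7² × 5.292e-11 / 10
    = 49 × 5.292e-11 / 10 = 2.593e-10 m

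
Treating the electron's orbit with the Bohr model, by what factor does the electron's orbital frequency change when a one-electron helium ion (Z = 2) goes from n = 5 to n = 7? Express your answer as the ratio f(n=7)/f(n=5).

f ∝ Z^2 · n^-3; with Z fixed, f ∝ n^-3.
f(n=7)/f(n=5) = (7/5)^-3 = 125/343

125/343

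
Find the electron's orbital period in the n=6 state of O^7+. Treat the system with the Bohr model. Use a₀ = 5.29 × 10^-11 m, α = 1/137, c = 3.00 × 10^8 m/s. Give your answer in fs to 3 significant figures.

r = n²a₀/Z = 6²·5.29 × 10^-11/8 = 2.38 × 10^-10 m
v = Zαc/n = 8·0.00730·3.00 × 10^8/6 = 2.92 × 10^6 m/s
T = 2πr/v = 5.12 × 10^-16 s = 0.512 fs

0.512 fs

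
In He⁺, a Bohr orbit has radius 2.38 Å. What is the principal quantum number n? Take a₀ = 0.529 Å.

3

r_n = n²a₀/Z ⇒ n² = rZ/a₀ = 2.38 × 2 / 0.529 ≈ 9.00
n = 3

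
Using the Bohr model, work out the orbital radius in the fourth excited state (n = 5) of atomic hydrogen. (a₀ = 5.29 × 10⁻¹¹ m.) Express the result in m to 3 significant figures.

1.32 × 10⁻⁹ m

r_n = n²a₀/Z = 5² × 5.29 × 10⁻¹¹ / 1
    = 25 × 5.29 × 10⁻¹¹ / 1 = 1.32 × 10⁻⁹ m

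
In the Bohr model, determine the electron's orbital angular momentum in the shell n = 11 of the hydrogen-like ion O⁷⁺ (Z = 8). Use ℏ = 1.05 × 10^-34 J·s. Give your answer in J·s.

1.16 × 10^-33 J·s

L_n = nℏ = 11 × 1.05 × 10^-34 = 1.16 × 10^-33 J·s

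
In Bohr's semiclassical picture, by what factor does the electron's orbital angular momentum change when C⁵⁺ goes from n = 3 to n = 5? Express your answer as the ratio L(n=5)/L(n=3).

L = nℏ depends only on n, so L ∝ n.
L(n=5)/L(n=3) = (5/3)^1 = 5/3

5/3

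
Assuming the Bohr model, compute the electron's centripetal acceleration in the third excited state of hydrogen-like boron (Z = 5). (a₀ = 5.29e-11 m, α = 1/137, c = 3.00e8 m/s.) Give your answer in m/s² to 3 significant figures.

4.43e22 m/s²

r = n²a₀/Z = 1.69e-10 m, v = Zαc/n = 2.74e6 m/s
a = v²/r = (2.74e6)² / 1.69e-10 = 4.43e22 m/s²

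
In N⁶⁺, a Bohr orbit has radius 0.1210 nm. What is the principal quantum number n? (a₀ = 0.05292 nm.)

4

r_n = n²a₀/Z ⇒ n² = rZ/a₀ = 0.1210 × 7 / 0.05292 ≈ 16.01
n = 4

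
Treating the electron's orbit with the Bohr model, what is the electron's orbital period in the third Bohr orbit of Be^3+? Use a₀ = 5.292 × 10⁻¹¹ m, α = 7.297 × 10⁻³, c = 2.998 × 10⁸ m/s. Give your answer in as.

256.5 as

r = n²a₀/Z = 3²·5.292 × 10⁻¹¹/4 = 1.191 × 10⁻¹⁰ m
v = Zαc/n = 4·0.007297·2.998 × 10⁸/3 = 2.917 × 10⁶ m/s
T = 2πr/v = 2.565 × 10⁻¹⁶ s = 256.5 as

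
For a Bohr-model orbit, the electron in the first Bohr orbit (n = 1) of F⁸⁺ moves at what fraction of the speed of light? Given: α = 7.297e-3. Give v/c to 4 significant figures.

v_n = Zαc/n, so v/c = Zα/n = 9 × 0.007297 / 1 = 0.06567

0.06567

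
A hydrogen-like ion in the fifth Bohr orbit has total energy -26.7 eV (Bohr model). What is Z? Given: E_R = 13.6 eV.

7

E_n = −E_R Z²/n² ⇒ Z² = −E_n n²/E_R = 26.7 × 5² / 13.6 ≈ 49.08
Z = 7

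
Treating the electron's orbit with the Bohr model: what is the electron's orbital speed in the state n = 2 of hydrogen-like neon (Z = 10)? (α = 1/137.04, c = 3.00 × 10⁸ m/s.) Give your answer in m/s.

v_n = Zαc/n = 10 × 0.00730 × 3.00 × 10⁸ / 2
    = 1.09 × 10⁷ m/s

1.09 × 10⁷ m/s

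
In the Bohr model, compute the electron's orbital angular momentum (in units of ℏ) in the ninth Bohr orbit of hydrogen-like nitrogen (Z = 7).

9

L_n = nℏ, so L/ℏ = n = 9.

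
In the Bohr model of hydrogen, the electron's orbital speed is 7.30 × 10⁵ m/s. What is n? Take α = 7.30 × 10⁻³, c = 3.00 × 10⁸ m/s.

v_n = Zαc/n ⇒ n = Zαc/v = 1 × 0.00730 × 3.00 × 10⁸ / 7.30 × 10⁵ ≈ 3.00
n = 3

3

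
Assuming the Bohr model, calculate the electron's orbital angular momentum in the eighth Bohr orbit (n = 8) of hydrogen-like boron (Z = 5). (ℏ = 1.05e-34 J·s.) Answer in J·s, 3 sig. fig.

8.40e-34 J·s

L_n = nℏ = 8 × 1.05e-34 = 8.40e-34 J·s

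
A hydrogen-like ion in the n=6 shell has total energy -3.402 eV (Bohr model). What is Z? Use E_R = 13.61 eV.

3

E_n = −E_R Z²/n² ⇒ Z² = −E_n n²/E_R = 3.402 × 6² / 13.61 ≈ 9.00
Z = 3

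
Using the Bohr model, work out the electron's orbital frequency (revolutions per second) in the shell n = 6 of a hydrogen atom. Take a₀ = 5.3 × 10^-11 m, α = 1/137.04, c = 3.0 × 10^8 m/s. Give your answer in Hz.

3.0 × 10^13 Hz

r = n²a₀/Z = 1.9 × 10^-9 m, v = Zαc/n = 3.6 × 10^5 m/s
f = v/(2πr) = 3.0 × 10^13 Hz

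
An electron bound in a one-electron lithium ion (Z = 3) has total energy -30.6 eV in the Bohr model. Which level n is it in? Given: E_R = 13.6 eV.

2

E_n = −E_R Z²/n² ⇒ n² = E_R Z²/(−E_n) = 13.6 × 3² / 30.6 ≈ 4.00
n = 2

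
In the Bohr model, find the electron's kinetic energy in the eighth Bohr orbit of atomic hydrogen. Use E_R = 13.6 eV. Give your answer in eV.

0.212 eV

For a Coulomb orbit the virial theorem gives K = −E_n.
E_n = −E_R·Z²/n², so K = E_R·Z²/n² = 13.6 × 1²/8² = 0.212 eV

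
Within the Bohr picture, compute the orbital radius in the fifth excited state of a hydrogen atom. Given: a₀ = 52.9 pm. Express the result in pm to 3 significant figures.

1900 pm

r_n = n²a₀/Z = 6² × 52.9 / 1
    = 36 × 52.9 / 1 = 1900 pm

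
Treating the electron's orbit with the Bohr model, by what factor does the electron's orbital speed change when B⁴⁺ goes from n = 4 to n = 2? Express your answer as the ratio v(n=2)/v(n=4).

2

v ∝ Z^1 · n^-1; with Z fixed, v ∝ n^-1.
v(n=2)/v(n=4) = (2/4)^-1 = 2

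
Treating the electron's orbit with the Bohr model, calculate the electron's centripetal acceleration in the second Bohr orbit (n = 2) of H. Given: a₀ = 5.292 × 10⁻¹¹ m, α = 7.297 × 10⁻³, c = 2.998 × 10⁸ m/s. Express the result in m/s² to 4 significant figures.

5.652 × 10²¹ m/s²

r = n²a₀/Z = 2.117 × 10⁻¹⁰ m, v = Zαc/n = 1.094 × 10⁶ m/s
a = v²/r = (1.094 × 10⁶)² / 2.117 × 10⁻¹⁰ = 5.652 × 10²¹ m/s²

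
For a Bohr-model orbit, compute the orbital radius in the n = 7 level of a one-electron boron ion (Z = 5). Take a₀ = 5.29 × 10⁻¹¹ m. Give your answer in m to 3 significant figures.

r_n = n²a₀/Z = 7² × 5.29 × 10⁻¹¹ / 5
    = 49 × 5.29 × 10⁻¹¹ / 5 = 5.18 × 10⁻¹⁰ m

5.18 × 10⁻¹⁰ m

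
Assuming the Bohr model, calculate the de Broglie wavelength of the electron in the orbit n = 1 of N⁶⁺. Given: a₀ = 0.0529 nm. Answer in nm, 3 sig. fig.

The Bohr quantisation condition is nλ = 2πr_n.
r_n = n²a₀/Z = 0.00756 nm
λ = 2πr_n/n = 2π·0.00756/1 = 0.0475 nm

0.0475 nm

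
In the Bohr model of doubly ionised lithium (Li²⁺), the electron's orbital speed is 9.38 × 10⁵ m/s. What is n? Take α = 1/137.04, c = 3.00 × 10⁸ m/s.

v_n = Zαc/n ⇒ n = Zαc/v = 3 × 0.00730 × 3.00 × 10⁸ / 9.38 × 10⁵ ≈ 7.00
n = 7

7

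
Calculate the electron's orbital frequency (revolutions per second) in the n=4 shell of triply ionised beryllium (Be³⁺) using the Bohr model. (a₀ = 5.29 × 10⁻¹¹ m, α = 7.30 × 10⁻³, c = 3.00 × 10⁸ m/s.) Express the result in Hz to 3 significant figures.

1.65 × 10¹⁵ Hz

r = n²a₀/Z = 2.12 × 10⁻¹⁰ m, v = Zαc/n = 2.19 × 10⁶ m/s
f = v/(2πr) = 1.65 × 10¹⁵ Hz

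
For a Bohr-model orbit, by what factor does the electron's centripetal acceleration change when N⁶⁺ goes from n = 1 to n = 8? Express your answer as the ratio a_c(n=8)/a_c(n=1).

a_c ∝ Z^3 · n^-4; with Z fixed, a_c ∝ n^-4.
a_c(n=8)/a_c(n=1) = (8/1)^-4 = 1/4096

1/4096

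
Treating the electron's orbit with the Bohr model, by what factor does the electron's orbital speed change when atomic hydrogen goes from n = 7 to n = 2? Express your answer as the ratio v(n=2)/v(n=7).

v ∝ Z^1 · n^-1; with Z fixed, v ∝ n^-1.
v(n=2)/v(n=7) = (2/7)^-1 = 7/2

7/2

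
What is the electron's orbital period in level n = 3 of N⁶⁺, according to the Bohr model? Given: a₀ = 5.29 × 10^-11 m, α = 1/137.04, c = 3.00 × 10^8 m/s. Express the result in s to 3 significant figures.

r = n²a₀/Z = 3²·5.29 × 10^-11/7 = 6.80 × 10^-11 m
v = Zαc/n = 7·0.00730·3.00 × 10^8/3 = 5.11 × 10^6 m/s
T = 2πr/v = 8.37 × 10^-17 s

8.37 × 10^-17 s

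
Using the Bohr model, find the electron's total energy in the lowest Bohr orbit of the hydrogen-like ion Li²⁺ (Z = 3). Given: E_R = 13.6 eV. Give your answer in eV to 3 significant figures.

E_n = −E_R·Z²/n² = −13.6 × 3²/1² = -122 eV

-122 eV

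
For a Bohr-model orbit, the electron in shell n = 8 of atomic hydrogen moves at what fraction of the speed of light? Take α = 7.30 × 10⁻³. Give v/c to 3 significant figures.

0.000913

v_n = Zαc/n, so v/c = Zα/n = 1 × 0.00730 / 8 = 0.000913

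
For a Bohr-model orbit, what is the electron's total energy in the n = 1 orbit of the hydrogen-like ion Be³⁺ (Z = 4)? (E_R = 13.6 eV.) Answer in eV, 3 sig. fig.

E_n = −E_R·Z²/n² = −13.6 × 4²/1² = -218 eV

-218 eV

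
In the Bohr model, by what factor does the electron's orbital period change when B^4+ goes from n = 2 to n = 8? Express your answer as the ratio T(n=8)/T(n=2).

T ∝ Z^-2 · n^3; with Z fixed, T ∝ n^3.
T(n=8)/T(n=2) = (8/2)^3 = 64

64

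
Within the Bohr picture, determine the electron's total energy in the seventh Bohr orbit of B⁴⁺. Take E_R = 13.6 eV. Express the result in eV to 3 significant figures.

E_n = −E_R·Z²/n² = −13.6 × 5²/7² = -6.94 eV

-6.94 eV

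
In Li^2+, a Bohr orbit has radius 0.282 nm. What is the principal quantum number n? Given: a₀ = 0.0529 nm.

r_n = n²a₀/Z ⇒ n² = rZ/a₀ = 0.282 × 3 / 0.0529 ≈ 15.99
n = 4

4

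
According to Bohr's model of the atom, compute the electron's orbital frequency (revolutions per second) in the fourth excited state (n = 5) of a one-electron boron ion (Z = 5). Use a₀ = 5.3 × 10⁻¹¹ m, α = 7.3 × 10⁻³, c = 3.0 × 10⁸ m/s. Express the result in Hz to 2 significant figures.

r = n²a₀/Z = 2.6 × 10⁻¹⁰ m, v = Zαc/n = 2.2 × 10⁶ m/s
f = v/(2πr) = 1.3 × 10¹⁵ Hz

1.3 × 10¹⁵ Hz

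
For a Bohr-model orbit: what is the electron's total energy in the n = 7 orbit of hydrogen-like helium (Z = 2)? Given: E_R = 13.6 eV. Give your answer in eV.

-1.11 eV

E_n = −E_R·Z²/n² = −13.6 × 2²/7² = -1.11 eV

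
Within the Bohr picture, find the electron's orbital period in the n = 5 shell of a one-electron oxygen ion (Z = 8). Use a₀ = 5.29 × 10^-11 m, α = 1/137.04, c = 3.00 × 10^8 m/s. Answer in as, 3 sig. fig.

r = n²a₀/Z = 5²·5.29 × 10^-11/8 = 1.65 × 10^-10 m
v = Zαc/n = 8·0.00730·3.00 × 10^8/5 = 3.50 × 10^6 m/s
T = 2πr/v = 2.97 × 10^-16 s = 297 as

297 as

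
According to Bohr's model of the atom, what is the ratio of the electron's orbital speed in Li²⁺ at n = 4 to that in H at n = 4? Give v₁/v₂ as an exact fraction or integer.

v ∝ Z^1 · n^-1
v₁/v₂ = (3/1)^1 · (4/4)^-1 = 3

3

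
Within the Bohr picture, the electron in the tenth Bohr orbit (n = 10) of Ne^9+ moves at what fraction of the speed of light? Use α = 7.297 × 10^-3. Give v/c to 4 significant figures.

v_n = Zαc/n, so v/c = Zα/n = 10 × 0.007297 / 10 = 0.007297

0.007297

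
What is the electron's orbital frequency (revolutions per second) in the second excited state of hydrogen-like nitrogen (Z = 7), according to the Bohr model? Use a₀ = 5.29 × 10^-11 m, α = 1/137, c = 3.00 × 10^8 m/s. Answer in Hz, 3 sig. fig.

r = n²a₀/Z = 6.80 × 10^-11 m, v = Zαc/n = 5.11 × 10^6 m/s
f = v/(2πr) = 1.20 × 10^16 Hz

1.20 × 10^16 Hz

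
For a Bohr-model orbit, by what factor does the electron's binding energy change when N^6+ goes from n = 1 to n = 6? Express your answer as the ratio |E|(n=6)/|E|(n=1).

|E| ∝ Z^2 · n^-2; with Z fixed, |E| ∝ n^-2.
|E|(n=6)/|E|(n=1) = (6/1)^-2 = 1/36

1/36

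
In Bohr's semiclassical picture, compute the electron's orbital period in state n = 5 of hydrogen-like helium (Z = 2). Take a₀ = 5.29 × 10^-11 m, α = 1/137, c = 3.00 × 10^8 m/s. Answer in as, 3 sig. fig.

r = n²a₀/Z = 5²·5.29 × 10^-11/2 = 6.61 × 10^-10 m
v = Zαc/n = 2·0.00730·3.00 × 10^8/5 = 8.76 × 10^5 m/s
T = 2πr/v = 4.74 × 10^-15 s = 4740 as

4740 as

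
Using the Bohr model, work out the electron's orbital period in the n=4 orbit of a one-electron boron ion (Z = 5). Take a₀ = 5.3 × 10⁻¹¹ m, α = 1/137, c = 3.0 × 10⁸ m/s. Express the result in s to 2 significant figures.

3.9 × 10⁻¹⁶ s

r = n²a₀/Z = 4²·5.3 × 10⁻¹¹/5 = 1.7 × 10⁻¹⁰ m
v = Zαc/n = 5·0.0073·3.0 × 10⁸/4 = 2.7 × 10⁶ m/s
T = 2πr/v = 3.9 × 10⁻¹⁶ s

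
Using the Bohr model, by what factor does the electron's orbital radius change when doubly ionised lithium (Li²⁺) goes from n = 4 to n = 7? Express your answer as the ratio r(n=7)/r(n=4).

r ∝ Z^-1 · n^2; with Z fixed, r ∝ n^2.
r(n=7)/r(n=4) = (7/4)^2 = 49/16

49/16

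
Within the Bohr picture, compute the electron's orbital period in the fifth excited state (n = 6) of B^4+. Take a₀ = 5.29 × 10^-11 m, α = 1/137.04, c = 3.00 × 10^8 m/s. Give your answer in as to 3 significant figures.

1310 as

r = n²a₀/Z = 6²·5.29 × 10^-11/5 = 3.81 × 10^-10 m
v = Zαc/n = 5·0.00730·3.00 × 10^8/6 = 1.82 × 10^6 m/s
T = 2πr/v = 1.31 × 10^-15 s = 1310 as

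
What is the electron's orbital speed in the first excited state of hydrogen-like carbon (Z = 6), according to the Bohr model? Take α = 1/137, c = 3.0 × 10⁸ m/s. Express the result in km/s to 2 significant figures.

v_n = Zαc/n = 6 × 0.0073 × 3.0 × 10⁸ / 2
    = 6600 km/s

6600 km/s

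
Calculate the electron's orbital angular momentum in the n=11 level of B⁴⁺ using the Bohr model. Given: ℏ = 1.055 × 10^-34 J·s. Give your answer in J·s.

1.160 × 10^-33 J·s

L_n = nℏ = 11 × 1.055 × 10^-34 = 1.160 × 10^-33 J·s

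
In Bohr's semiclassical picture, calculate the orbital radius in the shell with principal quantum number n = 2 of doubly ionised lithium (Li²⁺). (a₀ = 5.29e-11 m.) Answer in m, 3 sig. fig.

7.05e-11 m

r_n = n²a₀/Z = 2² × 5.29e-11 / 3
    = 4 × 5.29e-11 / 3 = 7.05e-11 m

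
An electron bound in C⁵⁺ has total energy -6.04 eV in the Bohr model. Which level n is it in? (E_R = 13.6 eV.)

9

E_n = −E_R Z²/n² ⇒ n² = E_R Z²/(−E_n) = 13.6 × 6² / 6.04 ≈ 81.06
n = 9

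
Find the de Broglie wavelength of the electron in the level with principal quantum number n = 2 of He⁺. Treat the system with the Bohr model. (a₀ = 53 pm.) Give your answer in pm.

The Bohr quantisation condition is nλ = 2πr_n.
r_n = n²a₀/Z = 110 pm
λ = 2πr_n/n = 2π·110/2 = 330 pm

330 pm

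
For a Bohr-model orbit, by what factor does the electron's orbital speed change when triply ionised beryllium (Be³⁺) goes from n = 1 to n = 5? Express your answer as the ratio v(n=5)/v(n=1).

v ∝ Z^1 · n^-1; with Z fixed, v ∝ n^-1.
v(n=5)/v(n=1) = (5/1)^-1 = 1/5

1/5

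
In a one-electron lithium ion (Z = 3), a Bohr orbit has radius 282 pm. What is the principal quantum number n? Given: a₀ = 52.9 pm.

r_n = n²a₀/Z ⇒ n² = rZ/a₀ = 282 × 3 / 52.9 ≈ 15.99
n = 4

4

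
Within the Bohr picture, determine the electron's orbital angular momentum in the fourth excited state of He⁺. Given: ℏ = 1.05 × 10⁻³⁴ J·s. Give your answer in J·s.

5.25 × 10⁻³⁴ J·s

L_n = nℏ = 5 × 1.05 × 10⁻³⁴ = 5.25 × 10⁻³⁴ J·s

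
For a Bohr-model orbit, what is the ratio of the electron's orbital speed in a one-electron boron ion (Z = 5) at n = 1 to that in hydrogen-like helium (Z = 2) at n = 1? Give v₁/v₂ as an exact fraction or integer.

v ∝ Z^1 · n^-1
v₁/v₂ = (5/2)^1 · (1/1)^-1 = 5/2

5/2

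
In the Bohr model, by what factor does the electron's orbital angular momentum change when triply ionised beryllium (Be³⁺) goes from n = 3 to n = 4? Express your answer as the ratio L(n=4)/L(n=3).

L = nℏ depends only on n, so L ∝ n.
L(n=4)/L(n=3) = (4/3)^1 = 4/3

4/3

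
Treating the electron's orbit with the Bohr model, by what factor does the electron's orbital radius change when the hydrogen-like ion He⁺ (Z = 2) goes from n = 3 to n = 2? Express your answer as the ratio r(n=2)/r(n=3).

r ∝ Z^-1 · n^2; with Z fixed, r ∝ n^2.
r(n=2)/r(n=3) = (2/3)^2 = 4/9

4/9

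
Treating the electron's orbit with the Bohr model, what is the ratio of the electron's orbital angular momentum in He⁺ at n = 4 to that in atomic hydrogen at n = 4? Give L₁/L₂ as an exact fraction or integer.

1

L = nℏ is independent of Z.
L₁/L₂ = n₁/n₂ = 4/4 = 1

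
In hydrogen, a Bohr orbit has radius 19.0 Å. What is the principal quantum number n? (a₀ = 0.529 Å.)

r_n = n²a₀/Z ⇒ n² = rZ/a₀ = 19.0 × 1 / 0.529 ≈ 35.92
n = 6

6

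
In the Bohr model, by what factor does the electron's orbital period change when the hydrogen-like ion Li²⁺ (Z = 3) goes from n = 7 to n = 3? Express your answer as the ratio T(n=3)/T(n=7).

27/343

T ∝ Z^-2 · n^3; with Z fixed, T ∝ n^3.
T(n=3)/T(n=7) = (3/7)^3 = 27/343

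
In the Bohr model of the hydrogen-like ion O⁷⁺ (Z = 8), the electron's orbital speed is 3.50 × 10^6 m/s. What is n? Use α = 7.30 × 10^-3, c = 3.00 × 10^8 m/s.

5

v_n = Zαc/n ⇒ n = Zαc/v = 8 × 0.00730 × 3.00 × 10^8 / 3.50 × 10^6 ≈ 5.01
n = 5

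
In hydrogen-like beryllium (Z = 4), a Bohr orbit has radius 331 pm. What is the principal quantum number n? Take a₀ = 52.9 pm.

r_n = n²a₀/Z ⇒ n² = rZ/a₀ = 331 × 4 / 52.9 ≈ 25.03
n = 5

5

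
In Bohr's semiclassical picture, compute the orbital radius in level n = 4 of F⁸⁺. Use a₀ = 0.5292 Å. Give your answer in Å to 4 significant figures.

0.9408 Å

r_n = n²a₀/Z = 4² × 0.5292 / 9
    = 16 × 0.5292 / 9 = 0.9408 Å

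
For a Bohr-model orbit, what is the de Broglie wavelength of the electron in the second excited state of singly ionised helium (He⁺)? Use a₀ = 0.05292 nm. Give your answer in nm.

0.4988 nm

The Bohr quantisation condition is nλ = 2πr_n.
r_n = n²a₀/Z = 0.2381 nm
λ = 2πr_n/n = 2π·0.2381/3 = 0.4988 nm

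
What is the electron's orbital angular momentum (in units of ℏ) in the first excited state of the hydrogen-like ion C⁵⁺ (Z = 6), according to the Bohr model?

2

L_n = nℏ, so L/ℏ = n = 2.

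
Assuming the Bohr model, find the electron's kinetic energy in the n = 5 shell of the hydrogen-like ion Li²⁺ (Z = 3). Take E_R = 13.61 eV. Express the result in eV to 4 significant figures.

4.900 eV

For a Coulomb orbit the virial theorem gives K = −E_n.
E_n = −E_R·Z²/n², so K = E_R·Z²/n² = 13.61 × 3²/5² = 4.900 eV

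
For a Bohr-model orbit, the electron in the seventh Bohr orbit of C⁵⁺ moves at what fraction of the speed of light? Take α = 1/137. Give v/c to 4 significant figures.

v_n = Zαc/n, so v/c = Zα/n = 6 × 0.007299 / 7 = 0.006257

0.006257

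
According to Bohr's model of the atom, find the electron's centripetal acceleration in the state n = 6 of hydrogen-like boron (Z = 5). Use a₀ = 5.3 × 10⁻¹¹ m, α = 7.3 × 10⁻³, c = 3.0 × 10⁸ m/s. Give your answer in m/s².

r = n²a₀/Z = 3.8 × 10⁻¹⁰ m, v = Zαc/n = 1.8 × 10⁶ m/s
a = v²/r = (1.8 × 10⁶)² / 3.8 × 10⁻¹⁰ = 8.7 × 10²¹ m/s²

8.7 × 10²¹ m/s²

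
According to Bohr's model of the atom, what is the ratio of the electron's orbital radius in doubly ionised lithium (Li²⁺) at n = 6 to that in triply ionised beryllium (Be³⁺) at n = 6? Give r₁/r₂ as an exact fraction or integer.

r ∝ Z^-1 · n^2
r₁/r₂ = (3/4)^-1 · (6/6)^2 = 4/3

4/3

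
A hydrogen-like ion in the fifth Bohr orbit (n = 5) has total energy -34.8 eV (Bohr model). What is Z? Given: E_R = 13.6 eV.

8

E_n = −E_R Z²/n² ⇒ Z² = −E_n n²/E_R = 34.8 × 5² / 13.6 ≈ 63.97
Z = 8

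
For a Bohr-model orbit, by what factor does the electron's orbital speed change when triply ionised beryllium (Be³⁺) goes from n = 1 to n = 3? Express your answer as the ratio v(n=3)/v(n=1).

v ∝ Z^1 · n^-1; with Z fixed, v ∝ n^-1.
v(n=3)/v(n=1) = (3/1)^-1 = 1/3

1/3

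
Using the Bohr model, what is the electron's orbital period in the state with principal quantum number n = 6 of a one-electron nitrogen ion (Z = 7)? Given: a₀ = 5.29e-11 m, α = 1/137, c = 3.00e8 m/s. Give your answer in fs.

r = n²a₀/Z = 6²·5.29e-11/7 = 2.72e-10 m
v = Zαc/n = 7·0.00730·3.00e8/6 = 2.55e6 m/s
T = 2πr/v = 6.69e-16 s = 0.669 fs

0.669 fs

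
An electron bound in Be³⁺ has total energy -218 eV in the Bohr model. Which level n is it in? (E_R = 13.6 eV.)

E_n = −E_R Z²/n² ⇒ n² = E_R Z²/(−E_n) = 13.6 × 4² / 218 ≈ 1.00
n = 1

1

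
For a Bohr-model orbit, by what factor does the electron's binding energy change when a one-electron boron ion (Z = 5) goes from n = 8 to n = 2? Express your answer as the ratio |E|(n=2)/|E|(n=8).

|E| ∝ Z^2 · n^-2; with Z fixed, |E| ∝ n^-2.
|E|(n=2)/|E|(n=8) = (2/8)^-2 = 16

16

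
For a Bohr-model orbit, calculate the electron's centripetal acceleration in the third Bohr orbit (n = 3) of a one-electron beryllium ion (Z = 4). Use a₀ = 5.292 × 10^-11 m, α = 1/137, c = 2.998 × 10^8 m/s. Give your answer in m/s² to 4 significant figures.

7.150 × 10^22 m/s²

r = n²a₀/Z = 1.191 × 10^-10 m, v = Zαc/n = 2.918 × 10^6 m/s
a = v²/r = (2.918 × 10^6)² / 1.191 × 10^-10 = 7.150 × 10^22 m/s²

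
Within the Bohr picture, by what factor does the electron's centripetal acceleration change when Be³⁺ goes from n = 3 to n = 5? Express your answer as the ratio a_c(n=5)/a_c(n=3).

81/625

a_c ∝ Z^3 · n^-4; with Z fixed, a_c ∝ n^-4.
a_c(n=5)/a_c(n=3) = (5/3)^-4 = 81/625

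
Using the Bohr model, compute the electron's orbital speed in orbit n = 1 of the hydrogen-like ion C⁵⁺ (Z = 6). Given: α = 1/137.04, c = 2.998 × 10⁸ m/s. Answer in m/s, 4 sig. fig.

1.313 × 10⁷ m/s

v_n = Zαc/n = 6 × 0.007297 × 2.998 × 10⁸ / 1
    = 1.313 × 10⁷ m/s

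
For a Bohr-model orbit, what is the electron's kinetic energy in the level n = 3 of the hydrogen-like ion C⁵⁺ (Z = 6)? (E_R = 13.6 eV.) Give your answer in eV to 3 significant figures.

For a Coulomb orbit the virial theorem gives K = −E_n.
E_n = −E_R·Z²/n², so K = E_R·Z²/n² = 13.6 × 6²/3² = 54.4 eV

54.4 eV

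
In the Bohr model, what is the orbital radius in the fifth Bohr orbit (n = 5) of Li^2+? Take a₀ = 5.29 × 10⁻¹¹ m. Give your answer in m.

4.41 × 10⁻¹⁰ m

r_n = n²a₀/Z = 5² × 5.29 × 10⁻¹¹ / 3
    = 25 × 5.29 × 10⁻¹¹ / 3 = 4.41 × 10⁻¹⁰ m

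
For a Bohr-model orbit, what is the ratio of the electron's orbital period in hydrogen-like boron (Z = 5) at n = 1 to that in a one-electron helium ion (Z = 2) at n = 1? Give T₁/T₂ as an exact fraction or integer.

T ∝ Z^-2 · n^3
T₁/T₂ = (5/2)^-2 · (1/1)^3 = 4/25

4/25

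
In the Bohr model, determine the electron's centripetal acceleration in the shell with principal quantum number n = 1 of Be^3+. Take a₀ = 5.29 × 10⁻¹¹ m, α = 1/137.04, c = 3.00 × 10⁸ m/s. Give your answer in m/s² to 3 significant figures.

r = n²a₀/Z = 1.32 × 10⁻¹¹ m, v = Zαc/n = 8.76 × 10⁶ m/s
a = v²/r = (8.76 × 10⁶)² / 1.32 × 10⁻¹¹ = 5.80 × 10²⁴ m/s²

5.80 × 10²⁴ m/s²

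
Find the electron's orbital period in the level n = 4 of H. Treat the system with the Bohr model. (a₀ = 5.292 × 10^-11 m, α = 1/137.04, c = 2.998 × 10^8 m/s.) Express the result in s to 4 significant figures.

r = n²a₀/Z = 4²·5.292 × 10^-11/1 = 8.467 × 10^-10 m
v = Zαc/n = 1·0.007297·2.998 × 10^8/4 = 5.469 × 10^5 m/s
T = 2πr/v = 9.727 × 10^-15 s

9.727 × 10^-15 s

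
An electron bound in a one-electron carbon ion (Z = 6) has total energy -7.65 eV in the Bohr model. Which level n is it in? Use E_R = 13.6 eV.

8

E_n = −E_R Z²/n² ⇒ n² = E_R Z²/(−E_n) = 13.6 × 6² / 7.65 ≈ 64.00
n = 8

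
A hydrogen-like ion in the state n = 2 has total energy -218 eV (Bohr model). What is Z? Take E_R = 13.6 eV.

E_n = −E_R Z²/n² ⇒ Z² = −E_n n²/E_R = 218 × 2² / 13.6 ≈ 64.12
Z = 8

8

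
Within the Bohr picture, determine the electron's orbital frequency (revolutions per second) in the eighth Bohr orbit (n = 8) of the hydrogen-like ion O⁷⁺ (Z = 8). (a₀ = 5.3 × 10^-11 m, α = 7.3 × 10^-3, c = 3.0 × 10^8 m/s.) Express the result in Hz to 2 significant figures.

8.2 × 10^14 Hz

r = n²a₀/Z = 4.2 × 10^-10 m, v = Zαc/n = 2.2 × 10^6 m/s
f = v/(2πr) = 8.2 × 10^14 Hz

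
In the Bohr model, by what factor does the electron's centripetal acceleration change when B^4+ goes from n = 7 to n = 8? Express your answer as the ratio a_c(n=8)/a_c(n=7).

a_c ∝ Z^3 · n^-4; with Z fixed, a_c ∝ n^-4.
a_c(n=8)/a_c(n=7) = (8/7)^-4 = 2401/4096

2401/4096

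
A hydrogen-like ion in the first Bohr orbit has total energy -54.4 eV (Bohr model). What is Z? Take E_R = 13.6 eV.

E_n = −E_R Z²/n² ⇒ Z² = −E_n n²/E_R = 54.4 × 1² / 13.6 ≈ 4.00
Z = 2

2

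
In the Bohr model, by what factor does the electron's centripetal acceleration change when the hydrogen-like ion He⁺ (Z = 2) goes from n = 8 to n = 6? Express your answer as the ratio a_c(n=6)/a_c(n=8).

a_c ∝ Z^3 · n^-4; with Z fixed, a_c ∝ n^-4.
a_c(n=6)/a_c(n=8) = (6/8)^-4 = 256/81

256/81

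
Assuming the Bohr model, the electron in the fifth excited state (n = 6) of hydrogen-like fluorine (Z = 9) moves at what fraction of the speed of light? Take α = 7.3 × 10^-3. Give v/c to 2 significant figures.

0.011

v_n = Zαc/n, so v/c = Zα/n = 9 × 0.0073 / 6 = 0.011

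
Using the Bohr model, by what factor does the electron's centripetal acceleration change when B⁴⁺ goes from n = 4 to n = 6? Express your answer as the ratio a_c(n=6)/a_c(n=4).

a_c ∝ Z^3 · n^-4; with Z fixed, a_c ∝ n^-4.
a_c(n=6)/a_c(n=4) = (6/4)^-4 = 16/81

16/81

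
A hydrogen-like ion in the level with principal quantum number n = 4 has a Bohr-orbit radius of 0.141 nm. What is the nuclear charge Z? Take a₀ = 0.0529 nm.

r_n = n²a₀/Z ⇒ Z = n²a₀/r = 4² × 0.0529 / 0.141 ≈ 6.00
Z = 6

6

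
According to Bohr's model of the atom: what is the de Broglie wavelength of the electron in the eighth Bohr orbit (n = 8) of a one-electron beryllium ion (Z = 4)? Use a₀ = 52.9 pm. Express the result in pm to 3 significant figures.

The Bohr quantisation condition is nλ = 2πr_n.
r_n = n²a₀/Z = 846 pm
λ = 2πr_n/n = 2π·846/8 = 665 pm

665 pm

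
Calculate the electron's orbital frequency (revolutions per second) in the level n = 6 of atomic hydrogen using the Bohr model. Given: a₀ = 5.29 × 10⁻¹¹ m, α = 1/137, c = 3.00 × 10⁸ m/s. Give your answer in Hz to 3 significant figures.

r = n²a₀/Z = 1.90 × 10⁻⁹ m, v = Zαc/n = 3.65 × 10⁵ m/s
f = v/(2πr) = 3.05 × 10¹³ Hz

3.05 × 10¹³ Hz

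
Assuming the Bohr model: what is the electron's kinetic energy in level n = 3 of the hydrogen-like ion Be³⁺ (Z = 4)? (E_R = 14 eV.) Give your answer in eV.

For a Coulomb orbit the virial theorem gives K = −E_n.
E_n = −E_R·Z²/n², so K = E_R·Z²/n² = 14 × 4²/3² = 25 eV

25 eV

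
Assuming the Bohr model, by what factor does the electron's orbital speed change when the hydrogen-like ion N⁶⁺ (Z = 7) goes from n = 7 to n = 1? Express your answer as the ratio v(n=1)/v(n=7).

v ∝ Z^1 · n^-1; with Z fixed, v ∝ n^-1.
v(n=1)/v(n=7) = (1/7)^-1 = 7

7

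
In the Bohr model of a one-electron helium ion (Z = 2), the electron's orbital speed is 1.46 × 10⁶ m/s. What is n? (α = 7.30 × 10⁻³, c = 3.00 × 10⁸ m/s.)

v_n = Zαc/n ⇒ n = Zαc/v = 2 × 0.00730 × 3.00 × 10⁸ / 1.46 × 10⁶ ≈ 3.00
n = 3

3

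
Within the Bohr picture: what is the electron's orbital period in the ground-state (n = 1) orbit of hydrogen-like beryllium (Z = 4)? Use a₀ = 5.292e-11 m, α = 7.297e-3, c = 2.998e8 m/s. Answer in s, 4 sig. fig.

r = n²a₀/Z = 1²·5.292e-11/4 = 1.323e-11 m
v = Zαc/n = 4·0.007297·2.998e8/1 = 8.751e6 m/s
T = 2πr/v = 9.500e-18 s

9.500e-18 s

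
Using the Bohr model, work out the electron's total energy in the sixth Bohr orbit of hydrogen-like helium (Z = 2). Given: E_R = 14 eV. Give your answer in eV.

-1.6 eV

E_n = −E_R·Z²/n² = −14 × 2²/6² = -1.6 eV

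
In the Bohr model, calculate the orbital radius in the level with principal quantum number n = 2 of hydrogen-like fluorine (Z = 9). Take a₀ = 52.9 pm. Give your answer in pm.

r_n = n²a₀/Z = 2² × 52.9 / 9
    = 4 × 52.9 / 9 = 23.5 pm

23.5 pm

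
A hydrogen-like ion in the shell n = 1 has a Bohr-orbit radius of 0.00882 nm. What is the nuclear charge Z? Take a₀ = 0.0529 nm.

6

r_n = n²a₀/Z ⇒ Z = n²a₀/r = 1² × 0.0529 / 0.00882 ≈ 6.00
Z = 6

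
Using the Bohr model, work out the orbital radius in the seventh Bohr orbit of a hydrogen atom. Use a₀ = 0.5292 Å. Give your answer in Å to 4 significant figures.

25.93 Å

r_n = n²a₀/Z = 7² × 0.5292 / 1
    = 49 × 0.5292 / 1 = 25.93 Å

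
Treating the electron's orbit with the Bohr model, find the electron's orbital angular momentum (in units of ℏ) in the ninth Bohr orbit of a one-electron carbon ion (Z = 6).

L_n = nℏ, so L/ℏ = n = 9.

9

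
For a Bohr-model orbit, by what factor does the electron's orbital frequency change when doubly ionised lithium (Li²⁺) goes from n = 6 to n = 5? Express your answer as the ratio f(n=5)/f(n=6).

216/125

f ∝ Z^2 · n^-3; with Z fixed, f ∝ n^-3.
f(n=5)/f(n=6) = (5/6)^-3 = 216/125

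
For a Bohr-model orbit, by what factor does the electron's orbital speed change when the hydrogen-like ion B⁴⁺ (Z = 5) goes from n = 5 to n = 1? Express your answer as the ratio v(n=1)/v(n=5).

v ∝ Z^1 · n^-1; with Z fixed, v ∝ n^-1.
v(n=1)/v(n=5) = (1/5)^-1 = 5

5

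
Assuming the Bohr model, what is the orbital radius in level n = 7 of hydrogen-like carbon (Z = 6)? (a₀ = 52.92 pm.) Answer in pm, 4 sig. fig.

432.2 pm

r_n = n²a₀/Z = 7² × 52.92 / 6
    = 49 × 52.92 / 6 = 432.2 pm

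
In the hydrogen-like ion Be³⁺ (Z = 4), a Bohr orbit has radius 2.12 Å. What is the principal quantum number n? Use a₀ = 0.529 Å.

r_n = n²a₀/Z ⇒ n² = rZ/a₀ = 2.12 × 4 / 0.529 ≈ 16.03
n = 4

4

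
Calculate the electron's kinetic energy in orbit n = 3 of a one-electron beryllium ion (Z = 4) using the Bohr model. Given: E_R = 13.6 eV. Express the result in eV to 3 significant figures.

24.2 eV

For a Coulomb orbit the virial theorem gives K = −E_n.
E_n = −E_R·Z²/n², so K = E_R·Z²/n² = 13.6 × 4²/3² = 24.2 eV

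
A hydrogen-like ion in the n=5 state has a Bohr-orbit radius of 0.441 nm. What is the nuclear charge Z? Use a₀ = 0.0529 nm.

3

r_n = n²a₀/Z ⇒ Z = n²a₀/r = 5² × 0.0529 / 0.441 ≈ 3.00
Z = 3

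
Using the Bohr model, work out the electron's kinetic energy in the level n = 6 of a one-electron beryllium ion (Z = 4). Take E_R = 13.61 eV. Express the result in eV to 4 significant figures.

6.049 eV

For a Coulomb orbit the virial theorem gives K = −E_n.
E_n = −E_R·Z²/n², so K = E_R·Z²/n² = 13.61 × 4²/6² = 6.049 eV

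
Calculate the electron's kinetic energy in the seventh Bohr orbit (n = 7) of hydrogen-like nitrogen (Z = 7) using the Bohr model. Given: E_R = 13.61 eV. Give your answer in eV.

13.61 eV

For a Coulomb orbit the virial theorem gives K = −E_n.
E_n = −E_R·Z²/n², so K = E_R·Z²/n² = 13.61 × 7²/7² = 13.61 eV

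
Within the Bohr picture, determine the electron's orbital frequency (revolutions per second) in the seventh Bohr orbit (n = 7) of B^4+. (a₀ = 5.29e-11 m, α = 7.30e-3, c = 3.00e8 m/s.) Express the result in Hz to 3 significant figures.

4.80e14 Hz

r = n²a₀/Z = 5.18e-10 m, v = Zαc/n = 1.56e6 m/s
f = v/(2πr) = 4.80e14 Hz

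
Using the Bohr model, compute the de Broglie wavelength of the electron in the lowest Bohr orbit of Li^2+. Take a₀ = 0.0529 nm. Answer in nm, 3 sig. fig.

0.111 nm

The Bohr quantisation condition is nλ = 2πr_n.
r_n = n²a₀/Z = 0.0176 nm
λ = 2πr_n/n = 2π·0.0176/1 = 0.111 nm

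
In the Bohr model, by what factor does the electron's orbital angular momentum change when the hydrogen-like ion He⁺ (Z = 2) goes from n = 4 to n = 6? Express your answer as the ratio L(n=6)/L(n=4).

L = nℏ depends only on n, so L ∝ n.
L(n=6)/L(n=4) = (6/4)^1 = 3/2

3/2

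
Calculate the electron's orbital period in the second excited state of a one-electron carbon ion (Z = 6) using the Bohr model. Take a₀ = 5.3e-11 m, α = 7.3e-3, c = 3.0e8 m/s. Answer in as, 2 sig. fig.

r = n²a₀/Z = 3²·5.3e-11/6 = 8.0e-11 m
v = Zαc/n = 6·0.0073·3.0e8/3 = 4.4e6 m/s
T = 2πr/v = 1.1e-16 s = 110 as

110 as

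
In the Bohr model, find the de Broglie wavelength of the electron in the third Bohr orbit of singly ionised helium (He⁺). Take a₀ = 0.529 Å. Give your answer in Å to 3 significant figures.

4.99 Å

The Bohr quantisation condition is nλ = 2πr_n.
r_n = n²a₀/Z = 2.38 Å
λ = 2πr_n/n = 2π·2.38/3 = 4.99 Å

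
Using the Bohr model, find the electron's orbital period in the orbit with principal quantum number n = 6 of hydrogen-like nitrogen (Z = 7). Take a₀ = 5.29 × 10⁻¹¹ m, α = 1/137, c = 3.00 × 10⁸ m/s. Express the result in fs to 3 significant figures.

0.669 fs

r = n²a₀/Z = 6²·5.29 × 10⁻¹¹/7 = 2.72 × 10⁻¹⁰ m
v = Zαc/n = 7·0.00730·3.00 × 10⁸/6 = 2.55 × 10⁶ m/s
T = 2πr/v = 6.69 × 10⁻¹⁶ s = 0.669 fs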